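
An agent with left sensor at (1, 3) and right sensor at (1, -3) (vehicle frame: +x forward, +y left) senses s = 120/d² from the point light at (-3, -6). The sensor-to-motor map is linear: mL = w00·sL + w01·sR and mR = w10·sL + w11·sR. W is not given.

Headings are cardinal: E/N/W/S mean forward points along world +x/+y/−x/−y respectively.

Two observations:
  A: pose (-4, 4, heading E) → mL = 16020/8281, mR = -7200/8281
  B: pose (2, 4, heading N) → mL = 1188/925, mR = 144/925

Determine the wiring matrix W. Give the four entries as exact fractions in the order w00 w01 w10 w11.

obs A: pose=(-4,4,E) → sL=120/169, sR=120/49, mL=16020/8281, mR=-7200/8281
obs B: pose=(2,4,N) → sL=24/25, sR=24/37, mL=1188/925, mR=144/925
sensor matrix S = [[120/169, 120/49], [24/25, 24/37]]; det S = -2896128/1531985
solve [mL_A; mL_B] = S·[w00; w01] and [mR_A; mR_B] = S·[w10; w11]:
  w00 = 1, w01 = 1/2, w10 = 1/2, w11 = -1/2

1 1/2 1/2 -1/2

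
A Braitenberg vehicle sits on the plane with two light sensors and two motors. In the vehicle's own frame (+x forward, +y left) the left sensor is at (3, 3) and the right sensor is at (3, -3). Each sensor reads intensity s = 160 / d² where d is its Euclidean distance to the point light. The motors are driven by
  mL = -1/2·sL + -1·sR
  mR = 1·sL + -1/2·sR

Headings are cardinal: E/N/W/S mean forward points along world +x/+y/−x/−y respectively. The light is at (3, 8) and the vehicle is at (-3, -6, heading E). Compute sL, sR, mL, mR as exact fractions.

16/13 80/149 -2232/1937 1864/1937

left sensor world pos  = (0, -3); dL² = 130
right sensor world pos = (0, -9); dR² = 298
sL = 160/130 = 16/13
sR = 160/298 = 80/149
mL = -1/2·sL + -1·sR = -2232/1937
mR = 1·sL + -1/2·sR = 1864/1937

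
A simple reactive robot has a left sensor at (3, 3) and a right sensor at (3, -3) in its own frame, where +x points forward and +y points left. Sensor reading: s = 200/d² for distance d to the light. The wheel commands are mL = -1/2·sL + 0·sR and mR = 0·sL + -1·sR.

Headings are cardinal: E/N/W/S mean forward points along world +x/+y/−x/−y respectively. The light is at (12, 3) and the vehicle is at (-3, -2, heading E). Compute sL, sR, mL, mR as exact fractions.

50/37 25/26 -25/37 -25/26

left sensor world pos  = (0, 1); dL² = 148
right sensor world pos = (0, -5); dR² = 208
sL = 200/148 = 50/37
sR = 200/208 = 25/26
mL = -1/2·sL + 0·sR = -25/37
mR = 0·sL + -1·sR = -25/26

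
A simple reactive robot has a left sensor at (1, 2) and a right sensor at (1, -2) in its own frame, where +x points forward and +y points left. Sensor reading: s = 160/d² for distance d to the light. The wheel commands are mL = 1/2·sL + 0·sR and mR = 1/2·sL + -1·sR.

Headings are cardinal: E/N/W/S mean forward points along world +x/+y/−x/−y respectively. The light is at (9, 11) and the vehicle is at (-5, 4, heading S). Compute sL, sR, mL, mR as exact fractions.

left sensor world pos  = (-3, 3); dL² = 208
right sensor world pos = (-7, 3); dR² = 320
sL = 160/208 = 10/13
sR = 160/320 = 1/2
mL = 1/2·sL + 0·sR = 5/13
mR = 1/2·sL + -1·sR = -3/26

10/13 1/2 5/13 -3/26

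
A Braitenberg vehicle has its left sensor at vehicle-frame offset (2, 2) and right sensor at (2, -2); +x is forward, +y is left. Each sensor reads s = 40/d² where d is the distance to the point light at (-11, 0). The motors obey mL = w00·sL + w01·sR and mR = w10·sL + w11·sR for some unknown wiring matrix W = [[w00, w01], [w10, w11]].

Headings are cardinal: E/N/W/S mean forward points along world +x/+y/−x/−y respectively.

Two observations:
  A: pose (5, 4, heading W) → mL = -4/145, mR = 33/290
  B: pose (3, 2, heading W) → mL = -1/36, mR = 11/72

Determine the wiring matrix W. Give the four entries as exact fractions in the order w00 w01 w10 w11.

obs A: pose=(5,4,W) → sL=1/5, sR=5/29, mL=-4/145, mR=33/290
obs B: pose=(3,2,W) → sL=5/18, sR=1/4, mL=-1/36, mR=11/72
sensor matrix S = [[1/5, 5/29], [5/18, 1/4]]; det S = 11/5220
solve [mL_A; mL_B] = S·[w00; w01] and [mR_A; mR_B] = S·[w10; w11]:
  w00 = -1, w01 = 1, w10 = 1, w11 = -1/2

-1 1 1 -1/2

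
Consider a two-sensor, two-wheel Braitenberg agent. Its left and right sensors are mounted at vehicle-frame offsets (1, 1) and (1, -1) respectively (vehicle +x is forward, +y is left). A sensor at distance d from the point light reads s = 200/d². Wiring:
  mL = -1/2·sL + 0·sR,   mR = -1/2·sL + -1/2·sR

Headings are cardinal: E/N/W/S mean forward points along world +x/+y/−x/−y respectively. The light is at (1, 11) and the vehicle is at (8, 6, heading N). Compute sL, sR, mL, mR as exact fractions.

50/13 5/2 -25/13 -165/52

left sensor world pos  = (7, 7); dL² = 52
right sensor world pos = (9, 7); dR² = 80
sL = 200/52 = 50/13
sR = 200/80 = 5/2
mL = -1/2·sL + 0·sR = -25/13
mR = -1/2·sL + -1/2·sR = -165/52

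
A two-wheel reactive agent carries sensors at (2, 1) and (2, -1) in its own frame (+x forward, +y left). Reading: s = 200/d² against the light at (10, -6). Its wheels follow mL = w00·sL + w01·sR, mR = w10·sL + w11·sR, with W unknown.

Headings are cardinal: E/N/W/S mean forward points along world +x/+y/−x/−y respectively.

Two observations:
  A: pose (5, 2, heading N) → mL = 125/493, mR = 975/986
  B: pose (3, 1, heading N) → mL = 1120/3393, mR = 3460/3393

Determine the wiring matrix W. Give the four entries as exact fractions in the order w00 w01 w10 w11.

-1 1 -1/2 1

obs A: pose=(5,2,N) → sL=25/17, sR=50/29, mL=125/493, mR=975/986
obs B: pose=(3,1,N) → sL=40/29, sR=200/117, mL=1120/3393, mR=3460/3393
sensor matrix S = [[25/17, 50/29], [40/29, 200/117]]; det S = 227000/1672749
solve [mL_A; mL_B] = S·[w00; w01] and [mR_A; mR_B] = S·[w10; w11]:
  w00 = -1, w01 = 1, w10 = -1/2, w11 = 1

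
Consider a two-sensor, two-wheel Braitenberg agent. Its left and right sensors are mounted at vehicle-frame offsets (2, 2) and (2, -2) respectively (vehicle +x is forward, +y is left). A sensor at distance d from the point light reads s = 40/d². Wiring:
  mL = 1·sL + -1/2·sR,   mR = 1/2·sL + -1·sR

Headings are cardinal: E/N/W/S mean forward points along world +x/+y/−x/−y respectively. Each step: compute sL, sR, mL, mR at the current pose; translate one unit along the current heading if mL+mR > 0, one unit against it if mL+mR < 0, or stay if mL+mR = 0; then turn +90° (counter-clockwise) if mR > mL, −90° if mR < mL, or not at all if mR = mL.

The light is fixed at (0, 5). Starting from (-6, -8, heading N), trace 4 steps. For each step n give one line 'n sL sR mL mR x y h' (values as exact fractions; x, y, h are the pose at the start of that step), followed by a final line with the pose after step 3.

n=0: pose=(-6,-8,N); sL=8/37, sR=40/137; mL=356/5069, mR=-932/5069; mL+mR=-576/5069 → advance -1; mR−mL=-1288/5069 → turn -1·90°
n=1: pose=(-6,-9,E); sL=1/4, sR=5/34; mL=3/17, mR=-3/136; mL+mR=21/136 → advance +1; mR−mL=-27/136 → turn -1·90°
n=2: pose=(-5,-9,S); sL=8/53, sR=8/61; mL=276/3233, mR=-180/3233; mL+mR=96/3233 → advance +1; mR−mL=-456/3233 → turn -1·90°
n=3: pose=(-5,-10,W); sL=20/169, sR=20/109; mL=490/18421, mR=-2290/18421; mL+mR=-1800/18421 → advance -1; mR−mL=-2780/18421 → turn -1·90°

0 8/37 40/137 356/5069 -932/5069 -6 -8 N
1 1/4 5/34 3/17 -3/136 -6 -9 E
2 8/53 8/61 276/3233 -180/3233 -5 -9 S
3 20/169 20/109 490/18421 -2290/18421 -5 -10 W
final -4 -10 N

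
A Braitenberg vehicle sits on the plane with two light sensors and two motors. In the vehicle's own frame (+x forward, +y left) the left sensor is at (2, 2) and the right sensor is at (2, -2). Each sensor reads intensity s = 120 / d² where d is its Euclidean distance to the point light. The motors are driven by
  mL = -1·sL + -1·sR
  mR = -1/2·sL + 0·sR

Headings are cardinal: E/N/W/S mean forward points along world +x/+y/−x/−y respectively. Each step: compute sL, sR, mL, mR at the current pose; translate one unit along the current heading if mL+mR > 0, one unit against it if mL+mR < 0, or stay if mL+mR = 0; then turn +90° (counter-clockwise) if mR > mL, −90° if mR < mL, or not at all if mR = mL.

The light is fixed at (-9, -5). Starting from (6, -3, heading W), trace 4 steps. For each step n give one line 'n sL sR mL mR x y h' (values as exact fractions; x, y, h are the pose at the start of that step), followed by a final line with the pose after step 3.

0 120/169 24/37 -8496/6253 -60/169 6 -3 W
1 10/27 30/49 -1300/1323 -5/27 7 -3 S
2 120/349 24/65 -16176/22685 -60/349 7 -2 E
3 60/97 60/157 -15240/15229 -30/97 6 -2 N
final 6 -3 W

n=0: pose=(6,-3,W); sL=120/169, sR=24/37; mL=-8496/6253, mR=-60/169; mL+mR=-10716/6253 → advance -1; mR−mL=6276/6253 → turn +1·90°
n=1: pose=(7,-3,S); sL=10/27, sR=30/49; mL=-1300/1323, mR=-5/27; mL+mR=-515/441 → advance -1; mR−mL=1055/1323 → turn +1·90°
n=2: pose=(7,-2,E); sL=120/349, sR=24/65; mL=-16176/22685, mR=-60/349; mL+mR=-20076/22685 → advance -1; mR−mL=12276/22685 → turn +1·90°
n=3: pose=(6,-2,N); sL=60/97, sR=60/157; mL=-15240/15229, mR=-30/97; mL+mR=-19950/15229 → advance -1; mR−mL=10530/15229 → turn +1·90°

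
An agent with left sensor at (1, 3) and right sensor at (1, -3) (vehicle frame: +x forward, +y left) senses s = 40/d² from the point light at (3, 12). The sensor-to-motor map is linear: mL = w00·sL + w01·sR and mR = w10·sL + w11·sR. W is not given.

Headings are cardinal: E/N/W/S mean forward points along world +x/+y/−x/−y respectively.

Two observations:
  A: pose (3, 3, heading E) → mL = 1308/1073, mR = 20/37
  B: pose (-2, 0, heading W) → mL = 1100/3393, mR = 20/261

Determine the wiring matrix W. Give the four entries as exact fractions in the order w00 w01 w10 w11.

1 1/2 1/2 0

obs A: pose=(3,3,E) → sL=40/37, sR=8/29, mL=1308/1073, mR=20/37
obs B: pose=(-2,0,W) → sL=40/261, sR=40/117, mL=1100/3393, mR=20/261
sensor matrix S = [[40/37, 8/29], [40/261, 40/117]]; det S = 1191680/3640689
solve [mL_A; mL_B] = S·[w00; w01] and [mR_A; mR_B] = S·[w10; w11]:
  w00 = 1, w01 = 1/2, w10 = 1/2, w11 = 0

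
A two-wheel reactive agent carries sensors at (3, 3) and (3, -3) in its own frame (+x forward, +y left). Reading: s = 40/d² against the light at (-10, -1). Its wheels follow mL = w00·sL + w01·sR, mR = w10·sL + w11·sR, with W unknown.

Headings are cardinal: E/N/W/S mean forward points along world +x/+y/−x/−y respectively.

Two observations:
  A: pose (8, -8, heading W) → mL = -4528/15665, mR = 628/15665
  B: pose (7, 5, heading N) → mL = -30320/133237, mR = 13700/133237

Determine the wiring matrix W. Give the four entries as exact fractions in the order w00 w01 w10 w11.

obs A: pose=(8,-8,W) → sL=8/65, sR=40/241, mL=-4528/15665, mR=628/15665
obs B: pose=(7,5,N) → sL=40/277, sR=40/481, mL=-30320/133237, mR=13700/133237
sensor matrix S = [[8/65, 40/241], [40/277, 40/481]]; det S = -5732352/417431521
solve [mL_A; mL_B] = S·[w00; w01] and [mR_A; mR_B] = S·[w10; w11]:
  w00 = -1, w01 = -1, w10 = 1, w11 = -1/2

-1 -1 1 -1/2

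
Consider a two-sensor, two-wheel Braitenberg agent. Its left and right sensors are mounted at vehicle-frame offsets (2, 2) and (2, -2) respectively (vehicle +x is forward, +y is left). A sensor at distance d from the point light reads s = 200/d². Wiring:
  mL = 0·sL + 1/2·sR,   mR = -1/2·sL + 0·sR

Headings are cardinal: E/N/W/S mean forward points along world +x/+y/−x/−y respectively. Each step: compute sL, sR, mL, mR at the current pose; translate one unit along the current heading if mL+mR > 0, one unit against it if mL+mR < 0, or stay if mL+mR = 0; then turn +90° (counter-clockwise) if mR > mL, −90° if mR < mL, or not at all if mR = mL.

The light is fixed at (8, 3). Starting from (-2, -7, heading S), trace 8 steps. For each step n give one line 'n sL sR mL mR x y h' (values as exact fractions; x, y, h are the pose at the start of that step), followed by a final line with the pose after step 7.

n=0: pose=(-2,-7,S); sL=25/26, sR=25/36; mL=25/72, mR=-25/52; mL+mR=-125/936 → advance -1; mR−mL=-775/936 → turn -1·90°
n=1: pose=(-2,-6,W); sL=40/53, sR=200/193; mL=100/193, mR=-20/53; mL+mR=1440/10229 → advance +1; mR−mL=-9160/10229 → turn -1·90°
n=2: pose=(-3,-6,N); sL=100/109, sR=20/13; mL=10/13, mR=-50/109; mL+mR=440/1417 → advance +1; mR−mL=-1740/1417 → turn -1·90°
n=3: pose=(-3,-5,E); sL=200/117, sR=200/181; mL=100/181, mR=-100/117; mL+mR=-6400/21177 → advance -1; mR−mL=-29800/21177 → turn -1·90°
n=4: pose=(-4,-5,S); sL=1, sR=25/37; mL=25/74, mR=-1/2; mL+mR=-6/37 → advance -1; mR−mL=-31/37 → turn -1·90°
n=5: pose=(-4,-4,W); sL=200/277, sR=200/221; mL=100/221, mR=-100/277; mL+mR=5600/61217 → advance +1; mR−mL=-49800/61217 → turn -1·90°
n=6: pose=(-5,-4,N); sL=4/5, sR=100/73; mL=50/73, mR=-2/5; mL+mR=104/365 → advance +1; mR−mL=-396/365 → turn -1·90°
n=7: pose=(-5,-3,E); sL=200/137, sR=40/37; mL=20/37, mR=-100/137; mL+mR=-960/5069 → advance -1; mR−mL=-6440/5069 → turn -1·90°

0 25/26 25/36 25/72 -25/52 -2 -7 S
1 40/53 200/193 100/193 -20/53 -2 -6 W
2 100/109 20/13 10/13 -50/109 -3 -6 N
3 200/117 200/181 100/181 -100/117 -3 -5 E
4 1 25/37 25/74 -1/2 -4 -5 S
5 200/277 200/221 100/221 -100/277 -4 -4 W
6 4/5 100/73 50/73 -2/5 -5 -4 N
7 200/137 40/37 20/37 -100/137 -5 -3 E
final -6 -3 S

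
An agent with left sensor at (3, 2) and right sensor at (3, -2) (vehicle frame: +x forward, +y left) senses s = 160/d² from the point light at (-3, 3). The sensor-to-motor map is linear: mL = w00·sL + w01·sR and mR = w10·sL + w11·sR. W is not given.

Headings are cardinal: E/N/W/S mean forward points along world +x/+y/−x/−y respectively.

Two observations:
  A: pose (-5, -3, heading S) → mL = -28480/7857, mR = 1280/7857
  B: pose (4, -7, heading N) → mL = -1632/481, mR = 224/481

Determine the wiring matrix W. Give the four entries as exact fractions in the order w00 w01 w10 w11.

-1 -1 1/2 -1/2

obs A: pose=(-5,-3,S) → sL=160/81, sR=160/97, mL=-28480/7857, mR=1280/7857
obs B: pose=(4,-7,N) → sL=80/37, sR=16/13, mL=-1632/481, mR=224/481
sensor matrix S = [[160/81, 160/97], [80/37, 16/13]]; det S = -4290560/3779217
solve [mL_A; mL_B] = S·[w00; w01] and [mR_A; mR_B] = S·[w10; w11]:
  w00 = -1, w01 = -1, w10 = 1/2, w11 = -1/2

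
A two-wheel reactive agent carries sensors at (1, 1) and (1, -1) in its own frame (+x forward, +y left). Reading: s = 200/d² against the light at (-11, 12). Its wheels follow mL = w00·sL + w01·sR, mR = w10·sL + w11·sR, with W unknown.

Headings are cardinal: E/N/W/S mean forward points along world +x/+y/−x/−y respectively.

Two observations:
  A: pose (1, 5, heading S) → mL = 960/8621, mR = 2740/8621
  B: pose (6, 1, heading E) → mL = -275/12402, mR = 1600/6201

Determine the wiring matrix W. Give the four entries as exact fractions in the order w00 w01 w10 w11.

obs A: pose=(1,5,S) → sL=200/233, sR=40/37, mL=960/8621, mR=2740/8621
obs B: pose=(6,1,E) → sL=25/53, sR=50/117, mL=-275/12402, mR=1600/6201
sensor matrix S = [[200/233, 40/37], [25/53, 50/117]]; det S = -7651000/53458821
solve [mL_A; mL_B] = S·[w00; w01] and [mR_A; mR_B] = S·[w10; w11]:
  w00 = -1/2, w01 = 1/2, w10 = 1, w11 = -1/2

-1/2 1/2 1 -1/2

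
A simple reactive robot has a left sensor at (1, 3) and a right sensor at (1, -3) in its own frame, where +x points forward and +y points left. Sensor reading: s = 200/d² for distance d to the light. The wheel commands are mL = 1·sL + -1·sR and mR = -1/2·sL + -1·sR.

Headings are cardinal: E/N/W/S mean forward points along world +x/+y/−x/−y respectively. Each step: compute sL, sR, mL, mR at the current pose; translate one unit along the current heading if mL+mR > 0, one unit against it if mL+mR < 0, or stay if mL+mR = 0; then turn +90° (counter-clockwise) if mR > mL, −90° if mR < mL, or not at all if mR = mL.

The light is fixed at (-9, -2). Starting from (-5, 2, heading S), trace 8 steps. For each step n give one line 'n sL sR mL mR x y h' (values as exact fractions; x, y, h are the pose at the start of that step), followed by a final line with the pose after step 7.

n=0: pose=(-5,2,S); sL=100/29, sR=20; mL=-480/29, mR=-630/29; mL+mR=-1110/29 → advance -1; mR−mL=-150/29 → turn -1·90°
n=1: pose=(-5,3,W); sL=200/13, sR=200/73; mL=12000/949, mR=-9900/949; mL+mR=2100/949 → advance +1; mR−mL=-300/13 → turn -1·90°
n=2: pose=(-6,3,N); sL=50/9, sR=25/9; mL=25/9, mR=-50/9; mL+mR=-25/9 → advance -1; mR−mL=-25/3 → turn -1·90°
n=3: pose=(-6,2,E); sL=40/13, sR=200/17; mL=-1920/221, mR=-2940/221; mL+mR=-4860/221 → advance -1; mR−mL=-60/13 → turn -1·90°
n=4: pose=(-7,2,S); sL=100/17, sR=20; mL=-240/17, mR=-390/17; mL+mR=-630/17 → advance -1; mR−mL=-150/17 → turn -1·90°
n=5: pose=(-7,3,W); sL=40, sR=40/13; mL=480/13, mR=-300/13; mL+mR=180/13 → advance +1; mR−mL=-60 → turn -1·90°
n=6: pose=(-8,3,N); sL=5, sR=50/13; mL=15/13, mR=-165/26; mL+mR=-135/26 → advance -1; mR−mL=-15/2 → turn -1·90°
n=7: pose=(-8,2,E); sL=200/53, sR=40; mL=-1920/53, mR=-2220/53; mL+mR=-4140/53 → advance -1; mR−mL=-300/53 → turn -1·90°

0 100/29 20 -480/29 -630/29 -5 2 S
1 200/13 200/73 12000/949 -9900/949 -5 3 W
2 50/9 25/9 25/9 -50/9 -6 3 N
3 40/13 200/17 -1920/221 -2940/221 -6 2 E
4 100/17 20 -240/17 -390/17 -7 2 S
5 40 40/13 480/13 -300/13 -7 3 W
6 5 50/13 15/13 -165/26 -8 3 N
7 200/53 40 -1920/53 -2220/53 -8 2 E
final -9 2 S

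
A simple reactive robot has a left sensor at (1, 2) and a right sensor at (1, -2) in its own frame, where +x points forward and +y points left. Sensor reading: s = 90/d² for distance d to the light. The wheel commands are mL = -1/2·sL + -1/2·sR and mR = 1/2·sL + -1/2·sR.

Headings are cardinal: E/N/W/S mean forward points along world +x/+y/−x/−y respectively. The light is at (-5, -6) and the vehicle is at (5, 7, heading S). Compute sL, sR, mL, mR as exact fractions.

left sensor world pos  = (7, 6); dL² = 288
right sensor world pos = (3, 6); dR² = 208
sL = 90/288 = 5/16
sR = 90/208 = 45/104
mL = -1/2·sL + -1/2·sR = -155/416
mR = 1/2·sL + -1/2·sR = -25/416

5/16 45/104 -155/416 -25/416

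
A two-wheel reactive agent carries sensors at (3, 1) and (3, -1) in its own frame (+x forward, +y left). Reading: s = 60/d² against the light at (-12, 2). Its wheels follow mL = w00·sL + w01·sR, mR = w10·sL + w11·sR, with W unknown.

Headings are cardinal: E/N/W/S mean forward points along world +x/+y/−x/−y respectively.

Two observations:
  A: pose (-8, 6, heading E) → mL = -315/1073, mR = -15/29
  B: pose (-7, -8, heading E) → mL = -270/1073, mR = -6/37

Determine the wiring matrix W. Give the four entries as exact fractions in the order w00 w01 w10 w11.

obs A: pose=(-8,6,E) → sL=30/37, sR=30/29, mL=-315/1073, mR=-15/29
obs B: pose=(-7,-8,E) → sL=12/29, sR=12/37, mL=-270/1073, mR=-6/37
sensor matrix S = [[30/37, 30/29], [12/29, 12/37]]; det S = -190080/1151329
solve [mL_A; mL_B] = S·[w00; w01] and [mR_A; mR_B] = S·[w10; w11]:
  w00 = -1, w01 = 1/2, w10 = 0, w11 = -1/2

-1 1/2 0 -1/2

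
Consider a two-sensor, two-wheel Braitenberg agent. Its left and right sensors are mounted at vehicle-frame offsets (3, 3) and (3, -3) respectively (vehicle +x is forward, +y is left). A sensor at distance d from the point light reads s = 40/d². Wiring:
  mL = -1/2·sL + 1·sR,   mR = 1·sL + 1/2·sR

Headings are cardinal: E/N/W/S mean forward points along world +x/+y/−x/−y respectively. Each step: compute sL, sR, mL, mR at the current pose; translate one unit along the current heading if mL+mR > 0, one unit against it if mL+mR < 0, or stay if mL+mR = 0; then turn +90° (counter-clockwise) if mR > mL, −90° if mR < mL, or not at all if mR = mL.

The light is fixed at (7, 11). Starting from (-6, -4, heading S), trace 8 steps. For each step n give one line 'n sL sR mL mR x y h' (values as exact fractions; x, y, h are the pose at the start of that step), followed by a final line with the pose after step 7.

n=0: pose=(-6,-4,S); sL=5/53, sR=2/29; mL=67/3074, mR=198/1537; mL+mR=463/3074 → advance +1; mR−mL=329/3074 → turn +1·90°
n=1: pose=(-6,-5,E); sL=40/269, sR=40/461; mL=1540/124009, mR=23820/124009; mL+mR=25360/124009 → advance +1; mR−mL=22280/124009 → turn +1·90°
n=2: pose=(-5,-5,N); sL=20/197, sR=4/25; mL=538/4925, mR=894/4925; mL+mR=1432/4925 → advance +1; mR−mL=356/4925 → turn +1·90°
n=3: pose=(-5,-4,W); sL=40/549, sR=40/369; mL=180/2501, mR=2860/22509; mL+mR=4480/22509 → advance +1; mR−mL=1240/22509 → turn +1·90°
n=4: pose=(-6,-4,S); sL=5/53, sR=2/29; mL=67/3074, mR=198/1537; mL+mR=463/3074 → advance +1; mR−mL=329/3074 → turn +1·90°
n=5: pose=(-6,-5,E); sL=40/269, sR=40/461; mL=1540/124009, mR=23820/124009; mL+mR=25360/124009 → advance +1; mR−mL=22280/124009 → turn +1·90°
n=6: pose=(-5,-5,N); sL=20/197, sR=4/25; mL=538/4925, mR=894/4925; mL+mR=1432/4925 → advance +1; mR−mL=356/4925 → turn +1·90°
n=7: pose=(-5,-4,W); sL=40/549, sR=40/369; mL=180/2501, mR=2860/22509; mL+mR=4480/22509 → advance +1; mR−mL=1240/22509 → turn +1·90°

0 5/53 2/29 67/3074 198/1537 -6 -4 S
1 40/269 40/461 1540/124009 23820/124009 -6 -5 E
2 20/197 4/25 538/4925 894/4925 -5 -5 N
3 40/549 40/369 180/2501 2860/22509 -5 -4 W
4 5/53 2/29 67/3074 198/1537 -6 -4 S
5 40/269 40/461 1540/124009 23820/124009 -6 -5 E
6 20/197 4/25 538/4925 894/4925 -5 -5 N
7 40/549 40/369 180/2501 2860/22509 -5 -4 W
final -6 -4 S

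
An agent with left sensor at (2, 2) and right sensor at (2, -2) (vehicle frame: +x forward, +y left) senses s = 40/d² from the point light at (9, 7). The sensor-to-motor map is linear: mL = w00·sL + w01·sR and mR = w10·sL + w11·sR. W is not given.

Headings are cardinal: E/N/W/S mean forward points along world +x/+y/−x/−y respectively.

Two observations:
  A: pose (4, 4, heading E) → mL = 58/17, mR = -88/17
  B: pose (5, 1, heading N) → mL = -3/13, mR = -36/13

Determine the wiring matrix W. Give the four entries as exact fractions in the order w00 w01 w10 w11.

obs A: pose=(4,4,E) → sL=4, sR=20/17, mL=58/17, mR=-88/17
obs B: pose=(5,1,N) → sL=10/13, sR=2, mL=-3/13, mR=-36/13
sensor matrix S = [[4, 20/17], [10/13, 2]]; det S = 1568/221
solve [mL_A; mL_B] = S·[w00; w01] and [mR_A; mR_B] = S·[w10; w11]:
  w00 = 1, w01 = -1/2, w10 = -1, w11 = -1

1 -1/2 -1 -1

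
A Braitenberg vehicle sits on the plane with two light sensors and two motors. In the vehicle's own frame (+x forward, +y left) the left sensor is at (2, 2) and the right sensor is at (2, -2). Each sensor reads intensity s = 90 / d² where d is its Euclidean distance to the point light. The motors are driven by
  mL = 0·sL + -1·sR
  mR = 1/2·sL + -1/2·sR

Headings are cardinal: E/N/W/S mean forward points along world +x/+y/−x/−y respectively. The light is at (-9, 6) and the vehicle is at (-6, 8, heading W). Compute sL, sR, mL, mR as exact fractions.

90 90/17 -90/17 720/17

left sensor world pos  = (-8, 6); dL² = 1
right sensor world pos = (-8, 10); dR² = 17
sL = 90/1 = 90
sR = 90/17 = 90/17
mL = 0·sL + -1·sR = -90/17
mR = 1/2·sL + -1/2·sR = 720/17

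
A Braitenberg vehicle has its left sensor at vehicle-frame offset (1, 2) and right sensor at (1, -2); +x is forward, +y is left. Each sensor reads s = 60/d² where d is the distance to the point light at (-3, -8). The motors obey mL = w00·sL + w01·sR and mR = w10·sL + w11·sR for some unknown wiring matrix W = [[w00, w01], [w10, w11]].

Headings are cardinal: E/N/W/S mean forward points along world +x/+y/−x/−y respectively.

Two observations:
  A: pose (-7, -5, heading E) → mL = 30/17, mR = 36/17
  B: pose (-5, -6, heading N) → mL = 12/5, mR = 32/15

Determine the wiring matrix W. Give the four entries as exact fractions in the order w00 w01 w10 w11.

obs A: pose=(-7,-5,E) → sL=30/17, sR=6, mL=30/17, mR=36/17
obs B: pose=(-5,-6,N) → sL=12/5, sR=20/3, mL=12/5, mR=32/15
sensor matrix S = [[30/17, 6], [12/5, 20/3]]; det S = -224/85
solve [mL_A; mL_B] = S·[w00; w01] and [mR_A; mR_B] = S·[w10; w11]:
  w00 = 1, w01 = 0, w10 = -1/2, w11 = 1/2

1 0 -1/2 1/2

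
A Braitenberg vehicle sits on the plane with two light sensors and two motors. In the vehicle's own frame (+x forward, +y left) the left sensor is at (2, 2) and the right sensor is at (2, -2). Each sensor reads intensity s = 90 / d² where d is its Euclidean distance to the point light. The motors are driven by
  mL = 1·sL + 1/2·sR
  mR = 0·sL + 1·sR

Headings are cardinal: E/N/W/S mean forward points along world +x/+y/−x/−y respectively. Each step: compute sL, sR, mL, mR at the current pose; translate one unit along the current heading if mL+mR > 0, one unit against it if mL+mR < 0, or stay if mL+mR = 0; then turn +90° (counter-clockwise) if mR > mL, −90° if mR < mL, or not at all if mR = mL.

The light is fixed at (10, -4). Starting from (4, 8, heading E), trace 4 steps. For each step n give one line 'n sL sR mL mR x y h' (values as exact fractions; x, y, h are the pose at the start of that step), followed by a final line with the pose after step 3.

n=0: pose=(4,8,E); sL=45/106, sR=45/58; mL=4995/6148, mR=45/58; mL+mR=9765/6148 → advance +1; mR−mL=-225/6148 → turn -1·90°
n=1: pose=(5,8,S); sL=90/109, sR=90/149; mL=18315/16241, mR=90/149; mL+mR=28125/16241 → advance +1; mR−mL=-8505/16241 → turn -1·90°
n=2: pose=(5,7,W); sL=9/13, sR=45/109; mL=2547/2834, mR=45/109; mL+mR=3717/2834 → advance +1; mR−mL=-1377/2834 → turn -1·90°
n=3: pose=(4,7,N); sL=90/233, sR=18/37; mL=5427/8621, mR=18/37; mL+mR=9621/8621 → advance +1; mR−mL=-1233/8621 → turn -1·90°

0 45/106 45/58 4995/6148 45/58 4 8 E
1 90/109 90/149 18315/16241 90/149 5 8 S
2 9/13 45/109 2547/2834 45/109 5 7 W
3 90/233 18/37 5427/8621 18/37 4 7 N
final 4 8 E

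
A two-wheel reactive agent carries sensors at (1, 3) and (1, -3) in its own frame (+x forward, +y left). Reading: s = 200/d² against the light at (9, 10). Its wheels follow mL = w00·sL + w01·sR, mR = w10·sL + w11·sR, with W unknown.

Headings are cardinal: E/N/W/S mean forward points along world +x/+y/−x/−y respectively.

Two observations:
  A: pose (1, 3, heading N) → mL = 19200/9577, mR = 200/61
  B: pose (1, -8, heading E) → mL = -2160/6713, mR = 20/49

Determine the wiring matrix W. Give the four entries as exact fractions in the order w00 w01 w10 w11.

-1 1 0 1

obs A: pose=(1,3,N) → sL=200/157, sR=200/61, mL=19200/9577, mR=200/61
obs B: pose=(1,-8,E) → sL=100/137, sR=20/49, mL=-2160/6713, mR=20/49
sensor matrix S = [[200/157, 200/61], [100/137, 20/49]]; det S = -120432000/64290401
solve [mL_A; mL_B] = S·[w00; w01] and [mR_A; mR_B] = S·[w10; w11]:
  w00 = -1, w01 = 1, w10 = 0, w11 = 1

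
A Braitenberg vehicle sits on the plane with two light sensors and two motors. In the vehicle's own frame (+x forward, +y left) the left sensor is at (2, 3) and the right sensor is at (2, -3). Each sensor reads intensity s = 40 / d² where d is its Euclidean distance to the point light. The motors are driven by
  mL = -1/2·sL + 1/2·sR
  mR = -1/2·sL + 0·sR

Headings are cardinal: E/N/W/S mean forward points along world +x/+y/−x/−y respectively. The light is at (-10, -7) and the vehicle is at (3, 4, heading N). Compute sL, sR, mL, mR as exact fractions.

40/269 8/85 -624/22865 -20/269

left sensor world pos  = (0, 6); dL² = 269
right sensor world pos = (6, 6); dR² = 425
sL = 40/269 = 40/269
sR = 40/425 = 8/85
mL = -1/2·sL + 1/2·sR = -624/22865
mR = -1/2·sL + 0·sR = -20/269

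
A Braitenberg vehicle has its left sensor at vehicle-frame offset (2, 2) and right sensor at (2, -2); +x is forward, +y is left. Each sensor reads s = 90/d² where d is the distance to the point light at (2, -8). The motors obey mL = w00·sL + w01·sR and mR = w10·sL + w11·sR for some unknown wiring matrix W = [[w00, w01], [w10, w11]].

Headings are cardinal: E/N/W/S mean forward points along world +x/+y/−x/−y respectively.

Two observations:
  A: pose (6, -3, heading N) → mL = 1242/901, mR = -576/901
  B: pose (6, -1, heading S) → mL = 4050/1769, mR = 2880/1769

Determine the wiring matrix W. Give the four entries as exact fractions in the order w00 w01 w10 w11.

1/2 1/2 -1 1

obs A: pose=(6,-3,N) → sL=90/53, sR=18/17, mL=1242/901, mR=-576/901
obs B: pose=(6,-1,S) → sL=90/61, sR=90/29, mL=4050/1769, mR=2880/1769
sensor matrix S = [[90/53, 18/17], [90/61, 90/29]]; det S = 5909760/1593869
solve [mL_A; mL_B] = S·[w00; w01] and [mR_A; mR_B] = S·[w10; w11]:
  w00 = 1/2, w01 = 1/2, w10 = -1, w11 = 1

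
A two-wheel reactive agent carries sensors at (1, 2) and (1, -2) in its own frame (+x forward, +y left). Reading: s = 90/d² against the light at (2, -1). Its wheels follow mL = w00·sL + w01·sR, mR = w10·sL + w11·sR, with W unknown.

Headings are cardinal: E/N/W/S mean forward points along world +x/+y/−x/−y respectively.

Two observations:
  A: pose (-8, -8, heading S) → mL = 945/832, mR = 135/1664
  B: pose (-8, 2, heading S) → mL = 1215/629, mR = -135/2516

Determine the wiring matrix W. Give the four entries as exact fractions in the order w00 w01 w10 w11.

obs A: pose=(-8,-8,S) → sL=45/64, sR=45/104, mL=945/832, mR=135/1664
obs B: pose=(-8,2,S) → sL=45/34, sR=45/74, mL=1215/629, mR=-135/2516
sensor matrix S = [[45/64, 45/104], [45/34, 45/74]]; det S = -151875/1046656
solve [mL_A; mL_B] = S·[w00; w01] and [mR_A; mR_B] = S·[w10; w11]:
  w00 = 1, w01 = 1, w10 = -1/2, w11 = 1

1 1 -1/2 1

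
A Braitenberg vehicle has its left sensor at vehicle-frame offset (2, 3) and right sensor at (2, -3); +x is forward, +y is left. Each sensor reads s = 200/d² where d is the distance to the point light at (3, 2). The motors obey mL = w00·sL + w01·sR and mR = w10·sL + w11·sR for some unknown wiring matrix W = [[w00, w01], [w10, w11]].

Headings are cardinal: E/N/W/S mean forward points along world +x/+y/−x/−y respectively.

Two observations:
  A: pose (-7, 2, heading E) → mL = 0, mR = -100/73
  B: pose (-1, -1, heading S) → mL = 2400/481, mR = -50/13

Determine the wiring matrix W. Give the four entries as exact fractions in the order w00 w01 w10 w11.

1 -1 -1/2 0

obs A: pose=(-7,2,E) → sL=200/73, sR=200/73, mL=0, mR=-100/73
obs B: pose=(-1,-1,S) → sL=100/13, sR=100/37, mL=2400/481, mR=-50/13
sensor matrix S = [[200/73, 200/73], [100/13, 100/37]]; det S = -480000/35113
solve [mL_A; mL_B] = S·[w00; w01] and [mR_A; mR_B] = S·[w10; w11]:
  w00 = 1, w01 = -1, w10 = -1/2, w11 = 0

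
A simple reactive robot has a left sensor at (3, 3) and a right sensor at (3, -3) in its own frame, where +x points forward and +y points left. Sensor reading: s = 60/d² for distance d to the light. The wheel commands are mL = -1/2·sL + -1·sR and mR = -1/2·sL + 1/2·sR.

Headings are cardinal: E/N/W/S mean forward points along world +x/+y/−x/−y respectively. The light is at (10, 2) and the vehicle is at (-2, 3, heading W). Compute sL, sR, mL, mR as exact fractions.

60/229 60/241 -20970/55189 -360/55189

left sensor world pos  = (-5, 0); dL² = 229
right sensor world pos = (-5, 6); dR² = 241
sL = 60/229 = 60/229
sR = 60/241 = 60/241
mL = -1/2·sL + -1·sR = -20970/55189
mR = -1/2·sL + 1/2·sR = -360/55189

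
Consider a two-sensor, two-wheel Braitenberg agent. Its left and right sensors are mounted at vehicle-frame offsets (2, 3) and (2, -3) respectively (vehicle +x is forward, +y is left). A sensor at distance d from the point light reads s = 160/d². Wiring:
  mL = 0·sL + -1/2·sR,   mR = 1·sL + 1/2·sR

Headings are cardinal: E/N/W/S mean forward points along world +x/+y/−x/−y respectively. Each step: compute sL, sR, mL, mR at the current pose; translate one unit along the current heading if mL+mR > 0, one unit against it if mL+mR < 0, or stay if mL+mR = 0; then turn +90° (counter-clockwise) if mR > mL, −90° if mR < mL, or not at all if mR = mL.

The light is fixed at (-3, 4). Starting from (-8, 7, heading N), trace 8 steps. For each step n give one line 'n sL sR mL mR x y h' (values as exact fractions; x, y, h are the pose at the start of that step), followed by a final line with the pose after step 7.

n=0: pose=(-8,7,N); sL=160/89, sR=160/29; mL=-80/29, mR=11760/2581; mL+mR=160/89 → advance +1; mR−mL=18880/2581 → turn +1·90°
n=1: pose=(-8,8,W); sL=16/5, sR=80/49; mL=-40/49, mR=984/245; mL+mR=16/5 → advance +1; mR−mL=1184/245 → turn +1·90°
n=2: pose=(-9,8,S); sL=160/13, sR=32/17; mL=-16/17, mR=2928/221; mL+mR=160/13 → advance +1; mR−mL=3136/221 → turn +1·90°
n=3: pose=(-9,7,E); sL=40/13, sR=10; mL=-5, mR=105/13; mL+mR=40/13 → advance +1; mR−mL=170/13 → turn +1·90°
n=4: pose=(-8,7,N); sL=160/89, sR=160/29; mL=-80/29, mR=11760/2581; mL+mR=160/89 → advance +1; mR−mL=18880/2581 → turn +1·90°
n=5: pose=(-8,8,W); sL=16/5, sR=80/49; mL=-40/49, mR=984/245; mL+mR=16/5 → advance +1; mR−mL=1184/245 → turn +1·90°
n=6: pose=(-9,8,S); sL=160/13, sR=32/17; mL=-16/17, mR=2928/221; mL+mR=160/13 → advance +1; mR−mL=3136/221 → turn +1·90°
n=7: pose=(-9,7,E); sL=40/13, sR=10; mL=-5, mR=105/13; mL+mR=40/13 → advance +1; mR−mL=170/13 → turn +1·90°

0 160/89 160/29 -80/29 11760/2581 -8 7 N
1 16/5 80/49 -40/49 984/245 -8 8 W
2 160/13 32/17 -16/17 2928/221 -9 8 S
3 40/13 10 -5 105/13 -9 7 E
4 160/89 160/29 -80/29 11760/2581 -8 7 N
5 16/5 80/49 -40/49 984/245 -8 8 W
6 160/13 32/17 -16/17 2928/221 -9 8 S
7 40/13 10 -5 105/13 -9 7 E
final -8 7 N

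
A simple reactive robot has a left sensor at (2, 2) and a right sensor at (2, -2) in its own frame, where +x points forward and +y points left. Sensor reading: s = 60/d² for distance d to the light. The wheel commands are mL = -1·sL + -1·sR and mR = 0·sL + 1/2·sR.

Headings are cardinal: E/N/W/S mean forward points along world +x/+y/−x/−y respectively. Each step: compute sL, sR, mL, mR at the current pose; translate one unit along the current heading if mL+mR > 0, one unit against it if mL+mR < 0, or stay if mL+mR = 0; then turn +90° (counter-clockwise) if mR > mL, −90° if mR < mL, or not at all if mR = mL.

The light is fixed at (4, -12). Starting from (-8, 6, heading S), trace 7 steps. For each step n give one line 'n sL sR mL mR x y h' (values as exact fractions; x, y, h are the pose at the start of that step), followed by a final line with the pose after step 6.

0 15/89 15/113 -3030/10057 15/226 -8 6 S
1 60/541 60/389 -55800/210449 30/389 -8 7 E
2 10/111 30/281 -6140/31191 15/281 -9 7 N
3 60/481 12/125 -13272/60125 6/125 -9 6 W
4 15/89 15/113 -3030/10057 15/226 -8 6 S
5 60/541 60/389 -55800/210449 30/389 -8 7 E
6 10/111 30/281 -6140/31191 15/281 -9 7 N
final -9 6 W

n=0: pose=(-8,6,S); sL=15/89, sR=15/113; mL=-3030/10057, mR=15/226; mL+mR=-4725/20114 → advance -1; mR−mL=7395/20114 → turn +1·90°
n=1: pose=(-8,7,E); sL=60/541, sR=60/389; mL=-55800/210449, mR=30/389; mL+mR=-39570/210449 → advance -1; mR−mL=72030/210449 → turn +1·90°
n=2: pose=(-9,7,N); sL=10/111, sR=30/281; mL=-6140/31191, mR=15/281; mL+mR=-4475/31191 → advance -1; mR−mL=7805/31191 → turn +1·90°
n=3: pose=(-9,6,W); sL=60/481, sR=12/125; mL=-13272/60125, mR=6/125; mL+mR=-10386/60125 → advance -1; mR−mL=16158/60125 → turn +1·90°
n=4: pose=(-8,6,S); sL=15/89, sR=15/113; mL=-3030/10057, mR=15/226; mL+mR=-4725/20114 → advance -1; mR−mL=7395/20114 → turn +1·90°
n=5: pose=(-8,7,E); sL=60/541, sR=60/389; mL=-55800/210449, mR=30/389; mL+mR=-39570/210449 → advance -1; mR−mL=72030/210449 → turn +1·90°
n=6: pose=(-9,7,N); sL=10/111, sR=30/281; mL=-6140/31191, mR=15/281; mL+mR=-4475/31191 → advance -1; mR−mL=7805/31191 → turn +1·90°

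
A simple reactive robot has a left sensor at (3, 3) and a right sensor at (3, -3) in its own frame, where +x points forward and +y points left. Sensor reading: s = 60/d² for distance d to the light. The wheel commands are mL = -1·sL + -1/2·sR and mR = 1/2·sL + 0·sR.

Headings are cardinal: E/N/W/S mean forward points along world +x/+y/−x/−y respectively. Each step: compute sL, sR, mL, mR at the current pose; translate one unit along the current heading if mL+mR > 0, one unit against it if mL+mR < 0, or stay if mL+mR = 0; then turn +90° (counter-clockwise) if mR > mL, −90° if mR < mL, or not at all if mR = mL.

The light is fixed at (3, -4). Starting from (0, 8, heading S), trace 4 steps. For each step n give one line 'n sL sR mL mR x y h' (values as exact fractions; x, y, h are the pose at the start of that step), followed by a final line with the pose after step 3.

0 20/27 20/39 -350/351 10/27 0 8 S
1 15/64 3/5 -171/320 15/128 0 9 E
2 12/61 60/257 -4914/15677 6/61 -1 9 N
3 6/13 30/137 -1017/1781 3/13 -1 8 W
final 0 8 S

n=0: pose=(0,8,S); sL=20/27, sR=20/39; mL=-350/351, mR=10/27; mL+mR=-220/351 → advance -1; mR−mL=160/117 → turn +1·90°
n=1: pose=(0,9,E); sL=15/64, sR=3/5; mL=-171/320, mR=15/128; mL+mR=-267/640 → advance -1; mR−mL=417/640 → turn +1·90°
n=2: pose=(-1,9,N); sL=12/61, sR=60/257; mL=-4914/15677, mR=6/61; mL+mR=-3372/15677 → advance -1; mR−mL=6456/15677 → turn +1·90°
n=3: pose=(-1,8,W); sL=6/13, sR=30/137; mL=-1017/1781, mR=3/13; mL+mR=-606/1781 → advance -1; mR−mL=1428/1781 → turn +1·90°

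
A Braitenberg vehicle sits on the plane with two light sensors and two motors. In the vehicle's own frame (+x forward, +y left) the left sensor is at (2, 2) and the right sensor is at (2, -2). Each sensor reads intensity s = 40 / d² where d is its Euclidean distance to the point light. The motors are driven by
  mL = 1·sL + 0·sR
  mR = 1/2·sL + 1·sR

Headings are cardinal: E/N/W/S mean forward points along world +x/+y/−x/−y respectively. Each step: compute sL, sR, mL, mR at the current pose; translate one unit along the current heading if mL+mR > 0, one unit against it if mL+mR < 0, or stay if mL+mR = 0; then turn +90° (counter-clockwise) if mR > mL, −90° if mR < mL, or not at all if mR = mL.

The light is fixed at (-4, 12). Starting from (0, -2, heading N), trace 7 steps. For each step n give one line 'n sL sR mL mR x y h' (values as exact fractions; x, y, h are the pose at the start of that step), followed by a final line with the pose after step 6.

0 10/37 2/9 10/37 119/333 0 -2 N
1 40/229 8/25 40/229 2332/5725 0 -1 W
2 4/25 20/113 4/25 726/2825 -1 -1 S
3 40/169 40/281 40/169 12380/47489 -1 -2 E
4 10/37 2/9 10/37 119/333 0 -2 N
5 40/229 8/25 40/229 2332/5725 0 -1 W
6 4/25 20/113 4/25 726/2825 -1 -1 S
final -1 -2 E

n=0: pose=(0,-2,N); sL=10/37, sR=2/9; mL=10/37, mR=119/333; mL+mR=209/333 → advance +1; mR−mL=29/333 → turn +1·90°
n=1: pose=(0,-1,W); sL=40/229, sR=8/25; mL=40/229, mR=2332/5725; mL+mR=3332/5725 → advance +1; mR−mL=1332/5725 → turn +1·90°
n=2: pose=(-1,-1,S); sL=4/25, sR=20/113; mL=4/25, mR=726/2825; mL+mR=1178/2825 → advance +1; mR−mL=274/2825 → turn +1·90°
n=3: pose=(-1,-2,E); sL=40/169, sR=40/281; mL=40/169, mR=12380/47489; mL+mR=23620/47489 → advance +1; mR−mL=1140/47489 → turn +1·90°
n=4: pose=(0,-2,N); sL=10/37, sR=2/9; mL=10/37, mR=119/333; mL+mR=209/333 → advance +1; mR−mL=29/333 → turn +1·90°
n=5: pose=(0,-1,W); sL=40/229, sR=8/25; mL=40/229, mR=2332/5725; mL+mR=3332/5725 → advance +1; mR−mL=1332/5725 → turn +1·90°
n=6: pose=(-1,-1,S); sL=4/25, sR=20/113; mL=4/25, mR=726/2825; mL+mR=1178/2825 → advance +1; mR−mL=274/2825 → turn +1·90°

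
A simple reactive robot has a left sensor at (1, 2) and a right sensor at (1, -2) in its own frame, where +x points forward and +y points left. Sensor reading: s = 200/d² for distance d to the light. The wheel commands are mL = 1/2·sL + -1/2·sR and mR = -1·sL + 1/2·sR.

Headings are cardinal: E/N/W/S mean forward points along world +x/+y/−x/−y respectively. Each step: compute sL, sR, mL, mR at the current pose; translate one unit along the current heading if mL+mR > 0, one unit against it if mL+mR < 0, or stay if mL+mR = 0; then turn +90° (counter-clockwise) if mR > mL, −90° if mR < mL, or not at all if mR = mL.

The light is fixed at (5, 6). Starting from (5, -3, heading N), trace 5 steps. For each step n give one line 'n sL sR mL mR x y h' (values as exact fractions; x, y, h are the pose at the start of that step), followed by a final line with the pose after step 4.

0 50/17 50/17 0 -25/17 5 -3 N
1 40/13 40/29 320/377 -900/377 5 -4 E
2 100/61 20/13 40/793 -690/793 4 -4 S
3 8/5 200/53 -288/265 76/265 4 -3 W
4 25/13 25/13 0 -25/26 5 -3 S
final 5 -2 W

n=0: pose=(5,-3,N); sL=50/17, sR=50/17; mL=0, mR=-25/17; mL+mR=-25/17 → advance -1; mR−mL=-25/17 → turn -1·90°
n=1: pose=(5,-4,E); sL=40/13, sR=40/29; mL=320/377, mR=-900/377; mL+mR=-20/13 → advance -1; mR−mL=-1220/377 → turn -1·90°
n=2: pose=(4,-4,S); sL=100/61, sR=20/13; mL=40/793, mR=-690/793; mL+mR=-50/61 → advance -1; mR−mL=-730/793 → turn -1·90°
n=3: pose=(4,-3,W); sL=8/5, sR=200/53; mL=-288/265, mR=76/265; mL+mR=-4/5 → advance -1; mR−mL=364/265 → turn +1·90°
n=4: pose=(5,-3,S); sL=25/13, sR=25/13; mL=0, mR=-25/26; mL+mR=-25/26 → advance -1; mR−mL=-25/26 → turn -1·90°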